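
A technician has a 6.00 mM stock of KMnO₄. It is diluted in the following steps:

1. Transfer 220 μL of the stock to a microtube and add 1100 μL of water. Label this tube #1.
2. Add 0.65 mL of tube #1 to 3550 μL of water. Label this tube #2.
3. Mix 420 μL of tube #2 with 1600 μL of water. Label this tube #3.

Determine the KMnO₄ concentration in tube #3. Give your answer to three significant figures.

Step 1: 220 μL + 1100 μL = 1320 μL total → factor 1320/220 = 6
Step 2: 0.65 mL + 3550 μL = 4.2 mL total → factor 4.2/0.65 = 6.4615
Step 3: 420 μL + 1600 μL = 2020 μL total → factor 2020/420 = 4.8095
Overall dilution factor = 6 × 6.4615 × 4.8095 = 186.46
Final = 6.00 mM / 186.46 = 0.0322 mM

0.0322 mM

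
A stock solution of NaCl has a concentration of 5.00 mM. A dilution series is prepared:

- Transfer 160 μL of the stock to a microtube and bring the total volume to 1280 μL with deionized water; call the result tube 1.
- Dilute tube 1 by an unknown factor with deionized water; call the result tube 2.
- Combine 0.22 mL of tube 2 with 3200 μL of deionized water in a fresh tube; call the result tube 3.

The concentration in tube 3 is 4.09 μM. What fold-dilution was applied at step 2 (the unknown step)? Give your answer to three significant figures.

9.83-fold

Step 1: 160 μL brought to 1280 μL → factor 1280/160 = 8
Step 2: unknown factor x
Step 3: 0.22 mL + 3200 μL = 3.42 mL total → factor 3.42/0.22 = 15.545
Product of known-step factors = 124.36
Overall factor = 5.00 mM / (4.09 μM) = 1222.5
x = 1222.5 / 124.36 = 9.83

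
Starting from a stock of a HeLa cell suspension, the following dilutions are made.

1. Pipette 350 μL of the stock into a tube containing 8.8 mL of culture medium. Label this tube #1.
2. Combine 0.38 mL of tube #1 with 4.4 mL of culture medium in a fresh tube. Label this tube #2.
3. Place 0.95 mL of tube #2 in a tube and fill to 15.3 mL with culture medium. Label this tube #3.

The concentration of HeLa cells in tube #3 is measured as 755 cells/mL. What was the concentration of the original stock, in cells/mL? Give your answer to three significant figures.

Step 1: 350 μL + 8.8 mL = 9150 μL total → factor 9150/350 = 26.143
Step 2: 0.38 mL + 4.4 mL = 4.78 mL total → factor 4.78/0.38 = 12.579
Step 3: 0.95 mL brought to 15.3 mL → factor 15.3/0.95 = 16.105
Overall dilution factor = 26.143 × 12.579 × 16.105 = 5296.2
Stock = 755 cells/mL × 5296.2 = 4.00 × 10^6 cells/mL

4.00 × 10^6 cells/mL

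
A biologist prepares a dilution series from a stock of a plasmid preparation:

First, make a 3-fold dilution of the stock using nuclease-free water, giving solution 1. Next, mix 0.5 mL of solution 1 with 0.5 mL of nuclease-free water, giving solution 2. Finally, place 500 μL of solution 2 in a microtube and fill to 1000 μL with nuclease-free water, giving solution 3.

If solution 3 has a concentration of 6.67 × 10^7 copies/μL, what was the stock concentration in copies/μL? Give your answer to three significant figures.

Step 1: 3-fold → factor 3
Step 2: 0.5 mL + 0.5 mL = 1 mL total → factor 1/0.5 = 2
Step 3: 500 μL brought to 1000 μL → factor 1000/500 = 2
Overall dilution factor = 3 × 2 × 2 = 12
Stock = 6.67 × 10^7 copies/μL × 12 = 8.00 × 10^8 copies/μL

8.00 × 10^8 copies/μL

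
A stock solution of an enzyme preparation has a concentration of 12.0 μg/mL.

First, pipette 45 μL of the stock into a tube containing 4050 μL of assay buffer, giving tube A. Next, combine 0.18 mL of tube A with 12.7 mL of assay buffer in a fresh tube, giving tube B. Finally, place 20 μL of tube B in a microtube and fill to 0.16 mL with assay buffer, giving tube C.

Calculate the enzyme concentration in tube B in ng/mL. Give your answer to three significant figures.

1.84 ng/mL

Step 1: 45 μL + 4050 μL = 4095 μL total → factor 4095/45 = 91
Step 2: 0.18 mL + 12.7 mL = 12.88 mL total → factor 12.88/0.18 = 71.556
Dilution factor through tube B = 91 × 71.556 = 6511.6
[tube B] = 12.0 μg/mL / 6511.6 = 0.001843 μg/mL = 1.84 ng/mL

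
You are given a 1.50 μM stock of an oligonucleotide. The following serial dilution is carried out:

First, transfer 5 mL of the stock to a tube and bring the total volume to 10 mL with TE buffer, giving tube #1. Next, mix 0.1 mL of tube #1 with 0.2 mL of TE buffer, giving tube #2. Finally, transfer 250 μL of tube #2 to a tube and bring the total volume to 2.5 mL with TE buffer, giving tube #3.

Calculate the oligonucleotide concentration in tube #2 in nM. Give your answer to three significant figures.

250 nM

Step 1: 5 mL brought to 10 mL → factor 10/5 = 2
Step 2: 0.1 mL + 0.2 mL = 0.3 mL total → factor 0.3/0.1 = 3
Dilution factor through tube #2 = 2 × 3 = 6
[tube #2] = 1.50 μM / 6 = 0.2500 μM = 250 nM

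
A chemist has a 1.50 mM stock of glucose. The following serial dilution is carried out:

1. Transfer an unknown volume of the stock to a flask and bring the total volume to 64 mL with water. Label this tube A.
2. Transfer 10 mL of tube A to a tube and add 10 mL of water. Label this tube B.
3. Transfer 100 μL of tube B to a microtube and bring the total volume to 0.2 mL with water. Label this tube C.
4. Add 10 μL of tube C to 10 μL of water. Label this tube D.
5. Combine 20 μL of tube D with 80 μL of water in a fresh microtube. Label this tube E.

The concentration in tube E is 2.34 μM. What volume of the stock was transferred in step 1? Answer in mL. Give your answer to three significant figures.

Step 1: v brought to 64 mL → factor = 64 mL/v
Step 2: 10 mL + 10 mL = 20 mL total → factor 20/10 = 2
Step 3: 100 μL brought to 0.2 mL → factor 200/100 = 2
Step 4: 10 μL + 10 μL = 20 μL total → factor 20/10 = 2
Step 5: 20 μL + 80 μL = 100 μL total → factor 100/20 = 5
Product of known-step factors = 40
Overall factor = 1.50 mM / (2.34 μM) = 641.03
Step-1 factor = 641.03 / 40 = 16.026
v = 64 mL / 16.026 = 3.99 mL

3.99 mL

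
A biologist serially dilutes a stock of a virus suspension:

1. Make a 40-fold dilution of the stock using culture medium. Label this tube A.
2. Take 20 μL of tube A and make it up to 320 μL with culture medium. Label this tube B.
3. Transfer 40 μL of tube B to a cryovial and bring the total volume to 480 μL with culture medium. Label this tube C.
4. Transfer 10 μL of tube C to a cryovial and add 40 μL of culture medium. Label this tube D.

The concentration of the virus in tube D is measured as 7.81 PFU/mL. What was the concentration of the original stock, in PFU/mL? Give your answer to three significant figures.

3.00 × 10^5 PFU/mL

Step 1: 40-fold → factor 40
Step 2: 20 μL brought to 320 μL → factor 320/20 = 16
Step 3: 40 μL brought to 480 μL → factor 480/40 = 12
Step 4: 10 μL + 40 μL = 50 μL total → factor 50/10 = 5
Overall dilution factor = 40 × 16 × 12 × 5 = 38400
Stock = 7.81 PFU/mL × 38400 = 3.00 × 10^5 PFU/mL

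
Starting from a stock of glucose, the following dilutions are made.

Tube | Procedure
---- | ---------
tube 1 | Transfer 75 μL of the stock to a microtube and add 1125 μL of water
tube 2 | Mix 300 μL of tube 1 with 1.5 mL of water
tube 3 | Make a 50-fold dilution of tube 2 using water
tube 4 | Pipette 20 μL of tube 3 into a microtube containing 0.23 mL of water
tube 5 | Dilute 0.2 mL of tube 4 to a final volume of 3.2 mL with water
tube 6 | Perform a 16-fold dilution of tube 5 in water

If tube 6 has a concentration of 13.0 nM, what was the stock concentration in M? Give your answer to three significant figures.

0.200 M

Step 1: 75 μL + 1125 μL = 1200 μL total → factor 1200/75 = 16
Step 2: 300 μL + 1.5 mL = 1800 μL total → factor 1800/300 = 6
Step 3: 50-fold → factor 50
Step 4: 20 μL + 0.23 mL = 250 μL total → factor 250/20 = 12.5
Step 5: 0.2 mL brought to 3.2 mL → factor 3.2/0.2 = 16
Step 6: 16-fold → factor 16
Overall dilution factor = 16 × 6 × 50 × 12.5 × 16 × 16 = 1.536 × 10^7
Stock = 13.0 nM × 1.536 × 10^7 = 1.997 × 10^8 nM = 0.200 M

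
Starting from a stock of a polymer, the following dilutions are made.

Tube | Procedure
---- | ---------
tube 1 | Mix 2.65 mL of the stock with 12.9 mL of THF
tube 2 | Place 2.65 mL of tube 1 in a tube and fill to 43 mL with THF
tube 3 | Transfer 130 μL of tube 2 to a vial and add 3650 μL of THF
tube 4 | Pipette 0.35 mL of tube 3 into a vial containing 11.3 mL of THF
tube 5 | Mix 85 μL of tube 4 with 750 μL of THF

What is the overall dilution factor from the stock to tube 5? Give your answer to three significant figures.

9.05 × 10^5

Step 1: 2.65 mL + 12.9 mL = 15.55 mL total → factor 15.55/2.65 = 5.8679
Step 2: 2.65 mL brought to 43 mL → factor 43/2.65 = 16.226
Step 3: 130 μL + 3650 μL = 3780 μL total → factor 3780/130 = 29.077
Step 4: 0.35 mL + 11.3 mL = 11.65 mL total → factor 11.65/0.35 = 33.286
Step 5: 85 μL + 750 μL = 835 μL total → factor 835/85 = 9.8235
Overall dilution factor = 5.8679 × 16.226 × 29.077 × 33.286 × 9.8235 = 9.0528 × 10^5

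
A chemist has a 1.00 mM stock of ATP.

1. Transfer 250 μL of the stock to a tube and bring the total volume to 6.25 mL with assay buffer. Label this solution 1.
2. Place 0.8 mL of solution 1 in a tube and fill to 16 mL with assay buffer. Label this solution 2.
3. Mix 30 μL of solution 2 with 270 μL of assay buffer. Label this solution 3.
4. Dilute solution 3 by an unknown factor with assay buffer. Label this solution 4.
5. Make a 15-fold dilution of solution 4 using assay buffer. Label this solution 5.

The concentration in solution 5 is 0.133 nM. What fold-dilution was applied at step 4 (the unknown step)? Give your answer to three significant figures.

Step 1: 250 μL brought to 6.25 mL → factor 6250/250 = 25
Step 2: 0.8 mL brought to 16 mL → factor 16/0.8 = 20
Step 3: 30 μL + 270 μL = 300 μL total → factor 300/30 = 10
Step 4: unknown factor x
Step 5: 15-fold → factor 15
Product of known-step factors = 75000
Overall factor = 1.00 mM / (0.133 nM) = 7.5188 × 10^6
x = 7.5188 × 10^6 / 75000 = 100

100-fold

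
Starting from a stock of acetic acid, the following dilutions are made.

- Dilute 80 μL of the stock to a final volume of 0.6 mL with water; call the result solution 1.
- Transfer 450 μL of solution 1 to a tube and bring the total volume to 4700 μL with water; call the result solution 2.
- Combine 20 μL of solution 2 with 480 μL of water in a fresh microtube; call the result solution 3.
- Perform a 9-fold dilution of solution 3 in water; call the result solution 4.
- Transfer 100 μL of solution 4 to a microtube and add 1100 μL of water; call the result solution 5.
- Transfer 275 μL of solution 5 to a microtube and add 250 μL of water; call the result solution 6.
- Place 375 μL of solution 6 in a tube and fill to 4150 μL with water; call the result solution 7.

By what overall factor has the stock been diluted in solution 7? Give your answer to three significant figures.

Step 1: 80 μL brought to 0.6 mL → factor 600/80 = 7.5
Step 2: 450 μL brought to 4700 μL → factor 4700/450 = 10.444
Step 3: 20 μL + 480 μL = 500 μL total → factor 500/20 = 25
Step 4: 9-fold → factor 9
Step 5: 100 μL + 1100 μL = 1200 μL total → factor 1200/100 = 12
Step 6: 275 μL + 250 μL = 525 μL total → factor 525/275 = 1.9091
Step 7: 375 μL brought to 4150 μL → factor 4150/375 = 11.067
Overall dilution factor = 7.5 × 10.444 × 25 × 9 × 12 × 1.9091 × 11.067 = 4.4684 × 10^6

4.47 × 10^6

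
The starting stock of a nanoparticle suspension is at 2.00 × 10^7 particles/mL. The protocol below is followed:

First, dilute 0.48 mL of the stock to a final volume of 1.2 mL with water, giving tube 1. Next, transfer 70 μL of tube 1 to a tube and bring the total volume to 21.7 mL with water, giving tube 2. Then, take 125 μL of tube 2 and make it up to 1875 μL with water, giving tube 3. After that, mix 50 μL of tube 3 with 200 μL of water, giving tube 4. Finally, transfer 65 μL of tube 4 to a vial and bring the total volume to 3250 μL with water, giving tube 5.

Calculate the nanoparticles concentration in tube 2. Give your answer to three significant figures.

Step 1: 0.48 mL brought to 1.2 mL → factor 1.2/0.48 = 2.5
Step 2: 70 μL brought to 21.7 mL → factor 21700/70 = 310
Dilution factor through tube 2 = 2.5 × 310 = 775
[tube 2] = 2.00 × 10^7 particles/mL / 775 = 2.58 × 10^4 particles/mL

2.58 × 10^4 particles/mL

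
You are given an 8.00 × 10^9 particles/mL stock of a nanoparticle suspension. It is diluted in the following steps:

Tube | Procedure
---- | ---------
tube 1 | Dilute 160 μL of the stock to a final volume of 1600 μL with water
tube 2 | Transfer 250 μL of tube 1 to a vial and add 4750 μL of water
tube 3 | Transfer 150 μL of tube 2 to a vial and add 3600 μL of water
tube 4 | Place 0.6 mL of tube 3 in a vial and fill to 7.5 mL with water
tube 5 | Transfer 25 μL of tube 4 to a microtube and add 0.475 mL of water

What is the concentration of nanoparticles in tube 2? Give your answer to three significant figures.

Step 1: 160 μL brought to 1600 μL → factor 1600/160 = 10
Step 2: 250 μL + 4750 μL = 5000 μL total → factor 5000/250 = 20
Dilution factor through tube 2 = 10 × 20 = 200
[tube 2] = 8.00 × 10^9 particles/mL / 200 = 4.00 × 10^7 particles/mL

4.00 × 10^7 particles/mL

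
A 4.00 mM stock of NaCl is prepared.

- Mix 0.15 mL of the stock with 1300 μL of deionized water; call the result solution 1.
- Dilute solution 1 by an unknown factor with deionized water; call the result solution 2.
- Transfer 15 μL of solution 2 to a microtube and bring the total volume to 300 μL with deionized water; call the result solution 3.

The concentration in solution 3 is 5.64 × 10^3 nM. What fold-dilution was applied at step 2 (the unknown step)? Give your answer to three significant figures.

Step 1: 0.15 mL + 1300 μL = 1.45 mL total → factor 1.45/0.15 = 9.6667
Step 2: unknown factor x
Step 3: 15 μL brought to 300 μL → factor 300/15 = 20
Product of known-step factors = 193.33
Overall factor = 4.00 mM / (5.64 × 10^3 nM) = 709.22
x = 709.22 / 193.33 = 3.67

3.67-fold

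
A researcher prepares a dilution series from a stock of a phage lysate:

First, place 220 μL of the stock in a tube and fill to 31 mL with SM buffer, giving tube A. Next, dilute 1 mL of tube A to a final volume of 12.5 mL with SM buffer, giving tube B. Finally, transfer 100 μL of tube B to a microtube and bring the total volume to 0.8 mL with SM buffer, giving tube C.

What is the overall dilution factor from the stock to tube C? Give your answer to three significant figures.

Step 1: 220 μL brought to 31 mL → factor 31000/220 = 140.91
Step 2: 1 mL brought to 12.5 mL → factor 12.5/1 = 12.5
Step 3: 100 μL brought to 0.8 mL → factor 800/100 = 8
Overall dilution factor = 140.91 × 12.5 × 8 = 14091

1.41 × 10^4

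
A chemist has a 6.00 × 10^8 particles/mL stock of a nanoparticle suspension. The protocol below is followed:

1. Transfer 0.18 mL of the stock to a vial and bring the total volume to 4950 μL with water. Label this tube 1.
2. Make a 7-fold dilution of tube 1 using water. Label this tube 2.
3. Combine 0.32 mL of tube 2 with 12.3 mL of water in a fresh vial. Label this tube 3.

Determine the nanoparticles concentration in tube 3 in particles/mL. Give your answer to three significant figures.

7.90 × 10^4 particles/mL

Step 1: 0.18 mL brought to 4950 μL → factor 4.95/0.18 = 27.5
Step 2: 7-fold → factor 7
Step 3: 0.32 mL + 12.3 mL = 12.62 mL total → factor 12.62/0.32 = 39.438
Overall dilution factor = 27.5 × 7 × 39.438 = 7591.7
Final = 6.00 × 10^8 particles/mL / 7591.7 = 7.90 × 10^4 particles/mL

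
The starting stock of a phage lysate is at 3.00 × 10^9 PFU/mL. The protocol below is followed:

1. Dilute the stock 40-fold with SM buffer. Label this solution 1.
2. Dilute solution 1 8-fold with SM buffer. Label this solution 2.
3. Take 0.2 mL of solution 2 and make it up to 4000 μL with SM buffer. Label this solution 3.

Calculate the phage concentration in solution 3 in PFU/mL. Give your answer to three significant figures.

4.69 × 10^5 PFU/mL

Step 1: 40-fold → factor 40
Step 2: 8-fold → factor 8
Step 3: 0.2 mL brought to 4000 μL → factor 4/0.2 = 20
Dilution factor through solution 3 = 40 × 8 × 20 = 6400
[solution 3] = 3.00 × 10^9 PFU/mL / 6400 = 4.69 × 10^5 PFU/mL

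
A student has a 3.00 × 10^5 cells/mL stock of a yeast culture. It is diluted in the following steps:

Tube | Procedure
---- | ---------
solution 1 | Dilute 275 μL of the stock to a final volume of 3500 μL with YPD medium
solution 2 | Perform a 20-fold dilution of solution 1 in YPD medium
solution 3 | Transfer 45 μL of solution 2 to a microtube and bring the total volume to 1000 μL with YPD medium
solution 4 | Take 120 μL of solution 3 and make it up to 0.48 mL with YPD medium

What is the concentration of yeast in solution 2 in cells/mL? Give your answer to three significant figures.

Step 1: 275 μL brought to 3500 μL → factor 3500/275 = 12.727
Step 2: 20-fold → factor 20
Dilution factor through solution 2 = 12.727 × 20 = 254.55
[solution 2] = 3.00 × 10^5 cells/mL / 254.55 = 1.18 × 10^3 cells/mL

1.18 × 10^3 cells/mL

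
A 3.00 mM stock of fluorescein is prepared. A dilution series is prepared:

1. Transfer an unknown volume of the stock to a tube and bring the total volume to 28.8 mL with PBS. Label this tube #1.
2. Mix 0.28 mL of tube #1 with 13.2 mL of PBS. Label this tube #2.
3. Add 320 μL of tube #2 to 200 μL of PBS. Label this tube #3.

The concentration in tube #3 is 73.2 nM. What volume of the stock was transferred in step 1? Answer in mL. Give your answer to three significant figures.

0.0550 mL

Step 1: v brought to 28.8 mL → factor = 28.8 mL/v
Step 2: 0.28 mL + 13.2 mL = 13.48 mL total → factor 13.48/0.28 = 48.143
Step 3: 320 μL + 200 μL = 520 μL total → factor 520/320 = 1.625
Product of known-step factors = 78.232
Overall factor = 3.00 mM / (73.2 nM) = 40984
Step-1 factor = 40984 / 78.232 = 523.87
v = 28.8 mL / 523.87 = 0.0550 mL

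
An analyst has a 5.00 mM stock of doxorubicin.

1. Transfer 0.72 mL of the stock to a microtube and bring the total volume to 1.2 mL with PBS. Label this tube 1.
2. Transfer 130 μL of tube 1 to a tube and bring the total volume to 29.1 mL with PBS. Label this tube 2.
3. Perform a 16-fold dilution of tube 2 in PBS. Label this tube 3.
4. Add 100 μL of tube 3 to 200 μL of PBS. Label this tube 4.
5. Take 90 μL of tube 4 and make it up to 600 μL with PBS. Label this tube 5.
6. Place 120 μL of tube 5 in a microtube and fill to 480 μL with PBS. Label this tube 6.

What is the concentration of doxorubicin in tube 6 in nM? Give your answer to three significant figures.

10.5 nM

Step 1: 0.72 mL brought to 1.2 mL → factor 1.2/0.72 = 1.6667
Step 2: 130 μL brought to 29.1 mL → factor 29100/130 = 223.85
Step 3: 16-fold → factor 16
Step 4: 100 μL + 200 μL = 300 μL total → factor 300/100 = 3
Step 5: 90 μL brought to 600 μL → factor 600/90 = 6.6667
Step 6: 120 μL brought to 480 μL → factor 480/120 = 4
Overall dilution factor = 1.6667 × 223.85 × 16 × 3 × 6.6667 × 4 = 4.7754 × 10^5
Final = 5.00 mM / 4.7754 × 10^5 = 1.047 × 10^-5 mM = 10.5 nM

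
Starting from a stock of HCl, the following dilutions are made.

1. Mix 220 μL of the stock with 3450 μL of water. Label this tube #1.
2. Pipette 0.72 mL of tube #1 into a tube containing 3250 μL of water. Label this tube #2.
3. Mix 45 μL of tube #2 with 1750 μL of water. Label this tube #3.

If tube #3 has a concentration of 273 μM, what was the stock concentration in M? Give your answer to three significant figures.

1.00 M

Step 1: 220 μL + 3450 μL = 3670 μL total → factor 3670/220 = 16.682
Step 2: 0.72 mL + 3250 μL = 3.97 mL total → factor 3.97/0.72 = 5.5139
Step 3: 45 μL + 1750 μL = 1795 μL total → factor 1795/45 = 39.889
Overall dilution factor = 16.682 × 5.5139 × 39.889 = 3669
Stock = 273 μM × 3669 = 1.002 × 10^6 μM = 1.00 M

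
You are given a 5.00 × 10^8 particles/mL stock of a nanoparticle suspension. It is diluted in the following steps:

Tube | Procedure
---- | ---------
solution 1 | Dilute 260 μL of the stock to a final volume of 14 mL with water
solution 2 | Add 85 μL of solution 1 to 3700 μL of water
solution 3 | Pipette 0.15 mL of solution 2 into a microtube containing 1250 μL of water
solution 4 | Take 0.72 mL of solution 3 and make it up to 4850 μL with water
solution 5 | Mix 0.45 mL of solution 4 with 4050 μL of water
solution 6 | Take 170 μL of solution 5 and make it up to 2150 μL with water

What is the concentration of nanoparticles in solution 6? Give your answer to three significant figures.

Step 1: 260 μL brought to 14 mL → factor 14000/260 = 53.846
Step 2: 85 μL + 3700 μL = 3785 μL total → factor 3785/85 = 44.529
Step 3: 0.15 mL + 1250 μL = 1.4 mL total → factor 1.4/0.15 = 9.3333
Step 4: 0.72 mL brought to 4850 μL → factor 4.85/0.72 = 6.7361
Step 5: 0.45 mL + 4050 μL = 4.5 mL total → factor 4.5/0.45 = 10
Step 6: 170 μL brought to 2150 μL → factor 2150/170 = 12.647
Overall dilution factor = 53.846 × 44.529 × 9.3333 × 6.7361 × 10 × 12.647 = 1.9065 × 10^7
Final = 5.00 × 10^8 particles/mL / 1.9065 × 10^7 = 26.2 particles/mL

26.2 particles/mL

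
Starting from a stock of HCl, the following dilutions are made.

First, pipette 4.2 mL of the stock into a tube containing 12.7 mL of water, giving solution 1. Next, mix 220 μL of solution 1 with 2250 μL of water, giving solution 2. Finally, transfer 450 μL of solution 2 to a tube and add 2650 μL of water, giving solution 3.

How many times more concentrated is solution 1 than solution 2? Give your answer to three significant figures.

11.2

Step 1: 4.2 mL + 12.7 mL = 16.9 mL total → factor 16.9/4.2 = 4.0238
Step 2: 220 μL + 2250 μL = 2470 μL total → factor 2470/220 = 11.227
Dilution factor to solution 1 = 4.0238; to solution 2 = 45.176
[solution 1]/[solution 2] = (factor to solution 2)/(factor to solution 1) = 45.176/4.0238 = 11.2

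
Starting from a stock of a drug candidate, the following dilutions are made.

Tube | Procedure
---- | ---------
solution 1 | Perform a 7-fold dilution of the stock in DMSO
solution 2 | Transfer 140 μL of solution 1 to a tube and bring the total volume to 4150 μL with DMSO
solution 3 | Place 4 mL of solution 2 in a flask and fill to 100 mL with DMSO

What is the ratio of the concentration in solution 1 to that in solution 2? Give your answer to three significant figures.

Step 1: 7-fold → factor 7
Step 2: 140 μL brought to 4150 μL → factor 4150/140 = 29.643
Dilution factor to solution 1 = 7; to solution 2 = 207.5
[solution 1]/[solution 2] = (factor to solution 2)/(factor to solution 1) = 207.5/7 = 29.6

29.6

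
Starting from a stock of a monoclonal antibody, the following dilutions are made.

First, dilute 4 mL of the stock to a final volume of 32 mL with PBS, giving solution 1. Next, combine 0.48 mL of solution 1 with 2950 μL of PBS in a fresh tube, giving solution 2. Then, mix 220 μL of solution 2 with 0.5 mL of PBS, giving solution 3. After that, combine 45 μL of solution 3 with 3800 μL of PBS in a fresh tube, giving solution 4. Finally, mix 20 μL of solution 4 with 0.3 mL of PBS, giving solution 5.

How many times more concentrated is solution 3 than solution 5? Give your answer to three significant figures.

1.37 × 10^3

Step 1: 4 mL brought to 32 mL → factor 32/4 = 8
Step 2: 0.48 mL + 2950 μL = 3.43 mL total → factor 3.43/0.48 = 7.1458
Step 3: 220 μL + 0.5 mL = 720 μL total → factor 720/220 = 3.2727
Step 4: 45 μL + 3800 μL = 3845 μL total → factor 3845/45 = 85.444
Step 5: 20 μL + 0.3 mL = 320 μL total → factor 320/20 = 16
Dilution factor to solution 3 = 187.09; to solution 5 = 2.5577 × 10^5
[solution 3]/[solution 5] = (factor to solution 5)/(factor to solution 3) = 2.5577 × 10^5/187.09 = 1.37 × 10^3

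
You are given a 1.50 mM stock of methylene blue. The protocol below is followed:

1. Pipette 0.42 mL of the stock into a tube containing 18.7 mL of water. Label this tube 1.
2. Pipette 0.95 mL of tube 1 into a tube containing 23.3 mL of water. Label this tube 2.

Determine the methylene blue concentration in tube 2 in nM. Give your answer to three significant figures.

Step 1: 0.42 mL + 18.7 mL = 19.12 mL total → factor 19.12/0.42 = 45.524
Step 2: 0.95 mL + 23.3 mL = 24.25 mL total → factor 24.25/0.95 = 25.526
Overall dilution factor = 45.524 × 25.526 = 1162.1
Final = 1.50 mM / 1162.1 = 0.001291 mM = 1.29 × 10^3 nM

1.29 × 10^3 nM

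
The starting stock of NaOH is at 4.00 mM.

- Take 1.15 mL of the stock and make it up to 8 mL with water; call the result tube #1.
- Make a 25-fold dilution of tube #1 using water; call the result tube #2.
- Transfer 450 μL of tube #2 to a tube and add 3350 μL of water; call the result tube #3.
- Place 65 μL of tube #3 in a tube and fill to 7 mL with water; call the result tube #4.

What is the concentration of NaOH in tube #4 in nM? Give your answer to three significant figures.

Step 1: 1.15 mL brought to 8 mL → factor 8/1.15 = 6.9565
Step 2: 25-fold → factor 25
Step 3: 450 μL + 3350 μL = 3800 μL total → factor 3800/450 = 8.4444
Step 4: 65 μL brought to 7 mL → factor 7000/65 = 107.69
Dilution factor through tube #4 = 6.9565 × 25 × 8.4444 × 107.69 = 1.5816 × 10^5
[tube #4] = 4.00 mM / 1.5816 × 10^5 = 2.529 × 10^-5 mM = 25.3 nM

25.3 nM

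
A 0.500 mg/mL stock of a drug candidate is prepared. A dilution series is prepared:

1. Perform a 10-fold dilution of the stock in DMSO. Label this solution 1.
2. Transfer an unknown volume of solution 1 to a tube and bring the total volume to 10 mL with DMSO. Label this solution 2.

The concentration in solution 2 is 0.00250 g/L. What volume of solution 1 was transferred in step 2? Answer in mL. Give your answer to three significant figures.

Step 1: 10-fold → factor 10
Step 2: v brought to 10 mL → factor = 10 mL/v
Product of known-step factors = 10
Overall factor = 0.500 mg/mL / (0.00250 g/L) = 200
Step-2 factor = 200 / 10 = 20
v = 10 mL / 20 = 0.500 mL

0.500 mL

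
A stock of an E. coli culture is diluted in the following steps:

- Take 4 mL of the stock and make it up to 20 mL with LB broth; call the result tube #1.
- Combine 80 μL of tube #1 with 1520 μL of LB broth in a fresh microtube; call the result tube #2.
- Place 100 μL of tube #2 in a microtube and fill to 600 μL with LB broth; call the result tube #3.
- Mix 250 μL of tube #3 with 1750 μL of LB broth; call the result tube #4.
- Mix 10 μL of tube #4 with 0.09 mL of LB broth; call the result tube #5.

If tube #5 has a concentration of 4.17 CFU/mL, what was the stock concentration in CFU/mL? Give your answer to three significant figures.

2.00 × 10^5 CFU/mL

Step 1: 4 mL brought to 20 mL → factor 20/4 = 5
Step 2: 80 μL + 1520 μL = 1600 μL total → factor 1600/80 = 20
Step 3: 100 μL brought to 600 μL → factor 600/100 = 6
Step 4: 250 μL + 1750 μL = 2000 μL total → factor 2000/250 = 8
Step 5: 10 μL + 0.09 mL = 100 μL total → factor 100/10 = 10
Overall dilution factor = 5 × 20 × 6 × 8 × 10 = 48000
Stock = 4.17 CFU/mL × 48000 = 2.00 × 10^5 CFU/mL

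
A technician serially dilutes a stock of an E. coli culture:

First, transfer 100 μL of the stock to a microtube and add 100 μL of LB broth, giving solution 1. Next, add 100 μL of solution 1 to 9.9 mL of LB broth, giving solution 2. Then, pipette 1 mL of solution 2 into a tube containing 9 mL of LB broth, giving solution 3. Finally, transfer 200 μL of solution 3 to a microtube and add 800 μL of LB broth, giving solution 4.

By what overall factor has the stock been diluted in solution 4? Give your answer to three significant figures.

Step 1: 100 μL + 100 μL = 200 μL total → factor 200/100 = 2
Step 2: 100 μL + 9.9 mL = 10000 μL total → factor 10000/100 = 100
Step 3: 1 mL + 9 mL = 10 mL total → factor 10/1 = 10
Step 4: 200 μL + 800 μL = 1000 μL total → factor 1000/200 = 5
Overall dilution factor = 2 × 100 × 10 × 5 = 10000

1.00 × 10^4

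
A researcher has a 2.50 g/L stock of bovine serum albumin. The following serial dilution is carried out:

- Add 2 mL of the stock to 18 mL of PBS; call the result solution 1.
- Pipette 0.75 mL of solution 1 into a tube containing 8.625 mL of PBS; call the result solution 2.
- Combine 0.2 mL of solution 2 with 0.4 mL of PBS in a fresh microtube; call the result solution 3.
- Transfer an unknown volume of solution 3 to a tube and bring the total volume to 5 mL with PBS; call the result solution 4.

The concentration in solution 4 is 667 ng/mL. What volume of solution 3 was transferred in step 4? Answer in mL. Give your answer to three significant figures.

Step 1: 2 mL + 18 mL = 20 mL total → factor 20/2 = 10
Step 2: 0.75 mL + 8.625 mL = 9.375 mL total → factor 9.375/0.75 = 12.5
Step 3: 0.2 mL + 0.4 mL = 0.6 mL total → factor 0.6/0.2 = 3
Step 4: v brought to 5 mL → factor = 5 mL/v
Product of known-step factors = 375
Overall factor = 2.50 g/L / (667 ng/mL) = 3748.1
Step-4 factor = 3748.1 / 375 = 9.995
v = 5 mL / 9.995 = 0.500 mL

0.500 mL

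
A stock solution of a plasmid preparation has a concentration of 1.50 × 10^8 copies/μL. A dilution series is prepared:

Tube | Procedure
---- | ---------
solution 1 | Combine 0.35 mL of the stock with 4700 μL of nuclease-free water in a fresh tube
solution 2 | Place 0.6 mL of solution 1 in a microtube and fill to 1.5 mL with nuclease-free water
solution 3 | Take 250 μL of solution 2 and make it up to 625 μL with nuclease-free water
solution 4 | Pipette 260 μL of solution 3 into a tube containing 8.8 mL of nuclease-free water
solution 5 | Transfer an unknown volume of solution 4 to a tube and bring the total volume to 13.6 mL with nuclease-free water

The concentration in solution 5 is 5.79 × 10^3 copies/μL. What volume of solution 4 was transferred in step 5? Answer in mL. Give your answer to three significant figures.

Step 1: 0.35 mL + 4700 μL = 5.05 mL total → factor 5.05/0.35 = 14.429
Step 2: 0.6 mL brought to 1.5 mL → factor 1.5/0.6 = 2.5
Step 3: 250 μL brought to 625 μL → factor 625/250 = 2.5
Step 4: 260 μL + 8.8 mL = 9060 μL total → factor 9060/260 = 34.846
Step 5: v brought to 13.6 mL → factor = 13.6 mL/v
Product of known-step factors = 3142.4
Overall factor = 1.50 × 10^8 copies/μL / (5.79 × 10^3 copies/μL) = 25907
Step-5 factor = 25907 / 3142.4 = 8.2443
v = 13.6 mL / 8.2443 = 1.65 mL

1.65 mL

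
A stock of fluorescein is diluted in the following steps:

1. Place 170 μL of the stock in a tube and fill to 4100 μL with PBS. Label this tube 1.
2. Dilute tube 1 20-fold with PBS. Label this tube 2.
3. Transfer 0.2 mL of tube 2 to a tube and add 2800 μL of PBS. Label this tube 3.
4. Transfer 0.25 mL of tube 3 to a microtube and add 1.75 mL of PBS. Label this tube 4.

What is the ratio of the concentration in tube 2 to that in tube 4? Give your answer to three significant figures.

120

Step 1: 170 μL brought to 4100 μL → factor 4100/170 = 24.118
Step 2: 20-fold → factor 20
Step 3: 0.2 mL + 2800 μL = 3 mL total → factor 3/0.2 = 15
Step 4: 0.25 mL + 1.75 mL = 2 mL total → factor 2/0.25 = 8
Dilution factor to tube 2 = 482.35; to tube 4 = 57882
[tube 2]/[tube 4] = (factor to tube 4)/(factor to tube 2) = 57882/482.35 = 120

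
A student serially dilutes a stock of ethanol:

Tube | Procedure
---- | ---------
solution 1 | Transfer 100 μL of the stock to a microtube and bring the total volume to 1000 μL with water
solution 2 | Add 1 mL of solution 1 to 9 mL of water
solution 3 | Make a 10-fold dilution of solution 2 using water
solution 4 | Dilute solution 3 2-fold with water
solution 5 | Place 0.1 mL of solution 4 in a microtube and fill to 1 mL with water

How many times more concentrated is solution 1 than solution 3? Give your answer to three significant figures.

100

Step 1: 100 μL brought to 1000 μL → factor 1000/100 = 10
Step 2: 1 mL + 9 mL = 10 mL total → factor 10/1 = 10
Step 3: 10-fold → factor 10
Dilution factor to solution 1 = 10; to solution 3 = 1000
[solution 1]/[solution 3] = (factor to solution 3)/(factor to solution 1) = 1000/10 = 100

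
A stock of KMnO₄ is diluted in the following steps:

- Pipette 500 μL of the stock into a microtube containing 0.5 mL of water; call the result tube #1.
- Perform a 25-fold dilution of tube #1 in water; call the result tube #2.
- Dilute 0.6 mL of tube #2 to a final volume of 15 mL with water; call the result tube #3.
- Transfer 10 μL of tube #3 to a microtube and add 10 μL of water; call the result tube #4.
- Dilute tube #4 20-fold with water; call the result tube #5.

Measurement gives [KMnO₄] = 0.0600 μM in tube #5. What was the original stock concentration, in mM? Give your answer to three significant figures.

3.00 mM

Step 1: 500 μL + 0.5 mL = 1000 μL total → factor 1000/500 = 2
Step 2: 25-fold → factor 25
Step 3: 0.6 mL brought to 15 mL → factor 15/0.6 = 25
Step 4: 10 μL + 10 μL = 20 μL total → factor 20/10 = 2
Step 5: 20-fold → factor 20
Overall dilution factor = 2 × 25 × 25 × 2 × 20 = 50000
Stock = 0.0600 μM × 50000 = 3000 μM = 3.00 mM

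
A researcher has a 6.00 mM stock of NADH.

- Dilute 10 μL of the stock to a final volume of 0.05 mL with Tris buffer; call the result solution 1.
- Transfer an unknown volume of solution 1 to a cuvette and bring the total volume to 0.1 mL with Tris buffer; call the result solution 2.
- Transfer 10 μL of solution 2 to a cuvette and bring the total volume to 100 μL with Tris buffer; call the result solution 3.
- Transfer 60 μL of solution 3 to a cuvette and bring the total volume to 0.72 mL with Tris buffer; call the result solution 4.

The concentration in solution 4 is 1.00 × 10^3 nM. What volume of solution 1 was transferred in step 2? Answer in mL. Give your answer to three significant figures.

Step 1: 10 μL brought to 0.05 mL → factor 50/10 = 5
Step 2: v brought to 0.1 mL → factor = 0.1 mL/v
Step 3: 10 μL brought to 100 μL → factor 100/10 = 10
Step 4: 60 μL brought to 0.72 mL → factor 720/60 = 12
Product of known-step factors = 600
Overall factor = 6.00 mM / (1.00 × 10^3 nM) = 6000
Step-2 factor = 6000 / 600 = 10
v = 0.1 mL / 10 = 0.0100 mL

0.0100 mL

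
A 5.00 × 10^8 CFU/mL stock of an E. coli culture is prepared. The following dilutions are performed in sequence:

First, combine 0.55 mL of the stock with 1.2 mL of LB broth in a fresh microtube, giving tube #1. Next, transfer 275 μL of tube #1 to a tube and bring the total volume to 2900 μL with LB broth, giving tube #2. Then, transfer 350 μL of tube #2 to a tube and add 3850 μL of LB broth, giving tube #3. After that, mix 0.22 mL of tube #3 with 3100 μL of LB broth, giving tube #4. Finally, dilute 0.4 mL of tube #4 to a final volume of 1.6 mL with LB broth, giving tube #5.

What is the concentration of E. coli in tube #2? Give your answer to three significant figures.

Step 1: 0.55 mL + 1.2 mL = 1.75 mL total → factor 1.75/0.55 = 3.1818
Step 2: 275 μL brought to 2900 μL → factor 2900/275 = 10.545
Dilution factor through tube #2 = 3.1818 × 10.545 = 33.554
[tube #2] = 5.00 × 10^8 CFU/mL / 33.554 = 1.49 × 10^7 CFU/mL

1.49 × 10^7 CFU/mL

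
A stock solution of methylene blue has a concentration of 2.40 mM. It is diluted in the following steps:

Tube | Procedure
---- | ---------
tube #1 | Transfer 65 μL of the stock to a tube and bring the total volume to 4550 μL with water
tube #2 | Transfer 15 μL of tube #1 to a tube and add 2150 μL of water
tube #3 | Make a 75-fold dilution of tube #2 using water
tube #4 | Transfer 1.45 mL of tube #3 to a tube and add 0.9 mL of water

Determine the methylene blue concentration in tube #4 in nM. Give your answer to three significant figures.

1.95 nM

Step 1: 65 μL brought to 4550 μL → factor 4550/65 = 70
Step 2: 15 μL + 2150 μL = 2165 μL total → factor 2165/15 = 144.33
Step 3: 75-fold → factor 75
Step 4: 1.45 mL + 0.9 mL = 2.35 mL total → factor 2.35/1.45 = 1.6207
Overall dilution factor = 70 × 144.33 × 75 × 1.6207 = 1.2281 × 10^6
Final = 2.40 mM / 1.2281 × 10^6 = 1.954 × 10^-6 mM = 1.95 nM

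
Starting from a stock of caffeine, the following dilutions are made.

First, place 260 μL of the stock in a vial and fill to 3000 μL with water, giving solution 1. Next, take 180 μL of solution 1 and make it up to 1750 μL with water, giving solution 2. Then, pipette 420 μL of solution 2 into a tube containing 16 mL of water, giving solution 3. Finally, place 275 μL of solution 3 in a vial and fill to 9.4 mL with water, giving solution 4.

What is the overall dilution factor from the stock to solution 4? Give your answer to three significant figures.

1.50 × 10^5

Step 1: 260 μL brought to 3000 μL → factor 3000/260 = 11.538
Step 2: 180 μL brought to 1750 μL → factor 1750/180 = 9.7222
Step 3: 420 μL + 16 mL = 16420 μL total → factor 16420/420 = 39.095
Step 4: 275 μL brought to 9.4 mL → factor 9400/275 = 34.182
Overall dilution factor = 11.538 × 9.7222 × 39.095 × 34.182 = 1.4991 × 10^5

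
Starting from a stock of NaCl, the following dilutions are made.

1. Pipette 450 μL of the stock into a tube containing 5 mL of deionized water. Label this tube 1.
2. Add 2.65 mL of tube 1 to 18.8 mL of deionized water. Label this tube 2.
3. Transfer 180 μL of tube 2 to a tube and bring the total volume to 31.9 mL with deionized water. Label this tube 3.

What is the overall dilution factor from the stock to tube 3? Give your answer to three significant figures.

1.74 × 10^4

Step 1: 450 μL + 5 mL = 5450 μL total → factor 5450/450 = 12.111
Step 2: 2.65 mL + 18.8 mL = 21.45 mL total → factor 21.45/2.65 = 8.0943
Step 3: 180 μL brought to 31.9 mL → factor 31900/180 = 177.22
Overall dilution factor = 12.111 × 8.0943 × 177.22 = 17373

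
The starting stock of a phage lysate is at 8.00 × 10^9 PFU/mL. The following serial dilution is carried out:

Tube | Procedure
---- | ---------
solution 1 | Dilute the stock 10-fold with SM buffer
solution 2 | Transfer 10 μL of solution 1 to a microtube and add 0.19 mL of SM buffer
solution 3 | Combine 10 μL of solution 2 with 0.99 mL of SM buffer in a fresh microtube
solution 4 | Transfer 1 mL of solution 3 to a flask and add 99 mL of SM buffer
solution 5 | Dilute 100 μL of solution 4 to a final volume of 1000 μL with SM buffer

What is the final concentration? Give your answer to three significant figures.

Step 1: 10-fold → factor 10
Step 2: 10 μL + 0.19 mL = 200 μL total → factor 200/10 = 20
Step 3: 10 μL + 0.99 mL = 1000 μL total → factor 1000/10 = 100
Step 4: 1 mL + 99 mL = 100 mL total → factor 100/1 = 100
Step 5: 100 μL brought to 1000 μL → factor 1000/100 = 10
Overall dilution factor = 10 × 20 × 100 × 100 × 10 = 2 × 10^7
Final = 8.00 × 10^9 PFU/mL / 2 × 10^7 = 400 PFU/mL

400 PFU/mL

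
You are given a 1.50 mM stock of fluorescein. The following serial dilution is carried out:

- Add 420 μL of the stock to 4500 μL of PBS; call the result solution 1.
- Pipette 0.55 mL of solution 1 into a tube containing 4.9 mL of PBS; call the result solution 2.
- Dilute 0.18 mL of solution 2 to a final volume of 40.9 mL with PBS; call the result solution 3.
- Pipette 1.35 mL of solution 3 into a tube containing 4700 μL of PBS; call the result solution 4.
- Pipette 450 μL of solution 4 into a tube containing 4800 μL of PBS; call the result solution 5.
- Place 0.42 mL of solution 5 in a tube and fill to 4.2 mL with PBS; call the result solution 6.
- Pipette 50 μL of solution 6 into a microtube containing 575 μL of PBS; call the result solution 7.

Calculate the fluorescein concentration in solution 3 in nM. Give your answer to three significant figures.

Step 1: 420 μL + 4500 μL = 4920 μL total → factor 4920/420 = 11.714
Step 2: 0.55 mL + 4.9 mL = 5.45 mL total → factor 5.45/0.55 = 9.9091
Step 3: 0.18 mL brought to 40.9 mL → factor 40.9/0.18 = 227.22
Dilution factor through solution 3 = 11.714 × 9.9091 × 227.22 = 26375
[solution 3] = 1.50 mM / 26375 = 5.687 × 10^-5 mM = 56.9 nM

56.9 nM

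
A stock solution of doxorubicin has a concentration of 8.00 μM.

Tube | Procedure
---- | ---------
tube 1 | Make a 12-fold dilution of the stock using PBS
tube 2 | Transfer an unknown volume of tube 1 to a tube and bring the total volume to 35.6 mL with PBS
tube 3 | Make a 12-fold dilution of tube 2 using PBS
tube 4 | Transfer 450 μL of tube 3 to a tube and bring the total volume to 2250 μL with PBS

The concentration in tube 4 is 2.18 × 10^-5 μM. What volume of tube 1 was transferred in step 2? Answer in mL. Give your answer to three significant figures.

0.0698 mL

Step 1: 12-fold → factor 12
Step 2: v brought to 35.6 mL → factor = 35.6 mL/v
Step 3: 12-fold → factor 12
Step 4: 450 μL brought to 2250 μL → factor 2250/450 = 5
Product of known-step factors = 720
Overall factor = 8.00 μM / (2.18 × 10^-5 μM) = 3.6697 × 10^5
Step-2 factor = 3.6697 × 10^5 / 720 = 509.68
v = 35.6 mL / 509.68 = 0.0698 mL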